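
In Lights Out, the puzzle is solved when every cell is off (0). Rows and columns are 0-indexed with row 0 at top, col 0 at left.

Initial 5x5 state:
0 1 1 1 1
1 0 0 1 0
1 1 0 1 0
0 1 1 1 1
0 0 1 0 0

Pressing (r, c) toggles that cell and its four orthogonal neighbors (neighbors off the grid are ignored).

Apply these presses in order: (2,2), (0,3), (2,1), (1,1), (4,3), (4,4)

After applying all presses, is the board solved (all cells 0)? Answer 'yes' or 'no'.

After press 1 at (2,2):
0 1 1 1 1
1 0 1 1 0
1 0 1 0 0
0 1 0 1 1
0 0 1 0 0

After press 2 at (0,3):
0 1 0 0 0
1 0 1 0 0
1 0 1 0 0
0 1 0 1 1
0 0 1 0 0

After press 3 at (2,1):
0 1 0 0 0
1 1 1 0 0
0 1 0 0 0
0 0 0 1 1
0 0 1 0 0

After press 4 at (1,1):
0 0 0 0 0
0 0 0 0 0
0 0 0 0 0
0 0 0 1 1
0 0 1 0 0

After press 5 at (4,3):
0 0 0 0 0
0 0 0 0 0
0 0 0 0 0
0 0 0 0 1
0 0 0 1 1

After press 6 at (4,4):
0 0 0 0 0
0 0 0 0 0
0 0 0 0 0
0 0 0 0 0
0 0 0 0 0

Lights still on: 0

Answer: yes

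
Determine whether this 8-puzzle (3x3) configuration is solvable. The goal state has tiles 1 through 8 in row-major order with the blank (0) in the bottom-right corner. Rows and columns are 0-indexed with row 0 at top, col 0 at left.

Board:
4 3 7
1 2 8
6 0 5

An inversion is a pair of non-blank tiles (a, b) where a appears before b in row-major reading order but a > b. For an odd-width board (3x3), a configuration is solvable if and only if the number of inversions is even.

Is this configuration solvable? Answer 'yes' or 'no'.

Inversions (pairs i<j in row-major order where tile[i] > tile[j] > 0): 12
12 is even, so the puzzle is solvable.

Answer: yes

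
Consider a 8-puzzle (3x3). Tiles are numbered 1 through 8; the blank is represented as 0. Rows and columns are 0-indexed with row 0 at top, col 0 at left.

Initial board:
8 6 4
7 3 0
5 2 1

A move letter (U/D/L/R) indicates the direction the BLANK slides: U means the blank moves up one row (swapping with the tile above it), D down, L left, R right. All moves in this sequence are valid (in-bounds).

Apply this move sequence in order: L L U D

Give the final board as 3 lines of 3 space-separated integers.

After move 1 (L):
8 6 4
7 0 3
5 2 1

After move 2 (L):
8 6 4
0 7 3
5 2 1

After move 3 (U):
0 6 4
8 7 3
5 2 1

After move 4 (D):
8 6 4
0 7 3
5 2 1

Answer: 8 6 4
0 7 3
5 2 1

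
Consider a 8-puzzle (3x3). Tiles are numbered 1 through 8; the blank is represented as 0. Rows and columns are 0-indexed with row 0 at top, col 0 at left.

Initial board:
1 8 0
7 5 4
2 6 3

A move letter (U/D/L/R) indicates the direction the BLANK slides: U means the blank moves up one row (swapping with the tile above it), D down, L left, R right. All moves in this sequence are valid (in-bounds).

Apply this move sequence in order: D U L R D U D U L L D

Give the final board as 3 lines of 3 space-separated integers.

Answer: 7 1 8
0 5 4
2 6 3

Derivation:
After move 1 (D):
1 8 4
7 5 0
2 6 3

After move 2 (U):
1 8 0
7 5 4
2 6 3

After move 3 (L):
1 0 8
7 5 4
2 6 3

After move 4 (R):
1 8 0
7 5 4
2 6 3

After move 5 (D):
1 8 4
7 5 0
2 6 3

After move 6 (U):
1 8 0
7 5 4
2 6 3

After move 7 (D):
1 8 4
7 5 0
2 6 3

After move 8 (U):
1 8 0
7 5 4
2 6 3

After move 9 (L):
1 0 8
7 5 4
2 6 3

After move 10 (L):
0 1 8
7 5 4
2 6 3

After move 11 (D):
7 1 8
0 5 4
2 6 3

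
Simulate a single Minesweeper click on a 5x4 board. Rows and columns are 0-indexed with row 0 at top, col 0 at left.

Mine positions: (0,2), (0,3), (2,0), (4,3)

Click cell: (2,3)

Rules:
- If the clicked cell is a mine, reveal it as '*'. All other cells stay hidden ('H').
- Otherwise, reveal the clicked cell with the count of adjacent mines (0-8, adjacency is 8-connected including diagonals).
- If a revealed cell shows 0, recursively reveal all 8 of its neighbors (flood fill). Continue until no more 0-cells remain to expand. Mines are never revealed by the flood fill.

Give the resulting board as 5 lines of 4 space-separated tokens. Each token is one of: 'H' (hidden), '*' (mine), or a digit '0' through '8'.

H H H H
H 2 2 2
H 1 0 0
H 1 1 1
H H H H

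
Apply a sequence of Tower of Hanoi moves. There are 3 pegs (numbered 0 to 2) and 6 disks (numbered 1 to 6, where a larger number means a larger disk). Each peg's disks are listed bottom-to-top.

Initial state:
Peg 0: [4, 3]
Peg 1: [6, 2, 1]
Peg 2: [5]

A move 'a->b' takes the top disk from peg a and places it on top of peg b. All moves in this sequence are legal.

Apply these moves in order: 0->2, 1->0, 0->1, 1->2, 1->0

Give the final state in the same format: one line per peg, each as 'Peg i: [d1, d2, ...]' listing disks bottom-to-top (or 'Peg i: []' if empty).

After move 1 (0->2):
Peg 0: [4]
Peg 1: [6, 2, 1]
Peg 2: [5, 3]

After move 2 (1->0):
Peg 0: [4, 1]
Peg 1: [6, 2]
Peg 2: [5, 3]

After move 3 (0->1):
Peg 0: [4]
Peg 1: [6, 2, 1]
Peg 2: [5, 3]

After move 4 (1->2):
Peg 0: [4]
Peg 1: [6, 2]
Peg 2: [5, 3, 1]

After move 5 (1->0):
Peg 0: [4, 2]
Peg 1: [6]
Peg 2: [5, 3, 1]

Answer: Peg 0: [4, 2]
Peg 1: [6]
Peg 2: [5, 3, 1]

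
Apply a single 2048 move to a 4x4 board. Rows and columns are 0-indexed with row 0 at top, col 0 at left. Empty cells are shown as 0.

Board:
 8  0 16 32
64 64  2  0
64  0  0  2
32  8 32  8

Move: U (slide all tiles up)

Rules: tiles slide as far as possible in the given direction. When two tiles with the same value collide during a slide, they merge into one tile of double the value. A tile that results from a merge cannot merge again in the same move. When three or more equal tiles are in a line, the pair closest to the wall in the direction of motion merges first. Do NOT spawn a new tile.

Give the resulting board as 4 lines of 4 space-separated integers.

Slide up:
col 0: [8, 64, 64, 32] -> [8, 128, 32, 0]
col 1: [0, 64, 0, 8] -> [64, 8, 0, 0]
col 2: [16, 2, 0, 32] -> [16, 2, 32, 0]
col 3: [32, 0, 2, 8] -> [32, 2, 8, 0]

Answer:   8  64  16  32
128   8   2   2
 32   0  32   8
  0   0   0   0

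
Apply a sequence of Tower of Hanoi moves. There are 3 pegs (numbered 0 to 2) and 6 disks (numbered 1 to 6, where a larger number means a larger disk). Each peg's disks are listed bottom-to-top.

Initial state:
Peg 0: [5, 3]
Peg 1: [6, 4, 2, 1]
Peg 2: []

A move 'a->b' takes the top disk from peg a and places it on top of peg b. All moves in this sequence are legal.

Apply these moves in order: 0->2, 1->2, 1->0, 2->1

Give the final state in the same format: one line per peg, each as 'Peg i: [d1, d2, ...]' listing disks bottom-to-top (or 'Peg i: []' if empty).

After move 1 (0->2):
Peg 0: [5]
Peg 1: [6, 4, 2, 1]
Peg 2: [3]

After move 2 (1->2):
Peg 0: [5]
Peg 1: [6, 4, 2]
Peg 2: [3, 1]

After move 3 (1->0):
Peg 0: [5, 2]
Peg 1: [6, 4]
Peg 2: [3, 1]

After move 4 (2->1):
Peg 0: [5, 2]
Peg 1: [6, 4, 1]
Peg 2: [3]

Answer: Peg 0: [5, 2]
Peg 1: [6, 4, 1]
Peg 2: [3]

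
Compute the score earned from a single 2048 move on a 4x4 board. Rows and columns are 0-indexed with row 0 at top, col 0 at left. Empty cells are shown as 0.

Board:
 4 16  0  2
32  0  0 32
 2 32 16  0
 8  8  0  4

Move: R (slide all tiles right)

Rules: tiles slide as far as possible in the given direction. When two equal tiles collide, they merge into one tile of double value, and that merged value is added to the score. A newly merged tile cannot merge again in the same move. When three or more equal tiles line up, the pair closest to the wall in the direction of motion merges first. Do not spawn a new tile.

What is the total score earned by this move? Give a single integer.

Answer: 80

Derivation:
Slide right:
row 0: [4, 16, 0, 2] -> [0, 4, 16, 2]  score +0 (running 0)
row 1: [32, 0, 0, 32] -> [0, 0, 0, 64]  score +64 (running 64)
row 2: [2, 32, 16, 0] -> [0, 2, 32, 16]  score +0 (running 64)
row 3: [8, 8, 0, 4] -> [0, 0, 16, 4]  score +16 (running 80)
Board after move:
 0  4 16  2
 0  0  0 64
 0  2 32 16
 0  0 16  4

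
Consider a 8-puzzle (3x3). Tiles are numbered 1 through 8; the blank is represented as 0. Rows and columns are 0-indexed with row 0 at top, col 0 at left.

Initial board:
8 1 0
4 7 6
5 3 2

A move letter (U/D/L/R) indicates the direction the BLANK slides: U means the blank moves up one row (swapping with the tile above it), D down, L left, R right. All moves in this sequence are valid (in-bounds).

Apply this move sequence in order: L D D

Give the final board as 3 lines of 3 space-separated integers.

After move 1 (L):
8 0 1
4 7 6
5 3 2

After move 2 (D):
8 7 1
4 0 6
5 3 2

After move 3 (D):
8 7 1
4 3 6
5 0 2

Answer: 8 7 1
4 3 6
5 0 2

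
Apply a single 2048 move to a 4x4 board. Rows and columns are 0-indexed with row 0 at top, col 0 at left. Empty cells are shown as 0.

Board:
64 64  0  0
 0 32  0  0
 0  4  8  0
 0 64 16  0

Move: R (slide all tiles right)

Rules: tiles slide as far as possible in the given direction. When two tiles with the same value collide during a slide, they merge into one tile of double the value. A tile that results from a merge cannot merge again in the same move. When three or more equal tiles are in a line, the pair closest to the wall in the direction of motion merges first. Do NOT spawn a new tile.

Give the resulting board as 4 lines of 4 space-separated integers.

Answer:   0   0   0 128
  0   0   0  32
  0   0   4   8
  0   0  64  16

Derivation:
Slide right:
row 0: [64, 64, 0, 0] -> [0, 0, 0, 128]
row 1: [0, 32, 0, 0] -> [0, 0, 0, 32]
row 2: [0, 4, 8, 0] -> [0, 0, 4, 8]
row 3: [0, 64, 16, 0] -> [0, 0, 64, 16]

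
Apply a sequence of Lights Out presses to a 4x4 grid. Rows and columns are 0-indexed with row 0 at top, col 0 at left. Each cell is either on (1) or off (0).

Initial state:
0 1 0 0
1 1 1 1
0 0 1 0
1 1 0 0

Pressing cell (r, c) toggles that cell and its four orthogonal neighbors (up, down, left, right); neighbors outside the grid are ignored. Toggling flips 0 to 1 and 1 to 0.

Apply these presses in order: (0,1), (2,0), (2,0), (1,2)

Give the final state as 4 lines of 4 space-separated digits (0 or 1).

Answer: 1 0 0 0
1 1 0 0
0 0 0 0
1 1 0 0

Derivation:
After press 1 at (0,1):
1 0 1 0
1 0 1 1
0 0 1 0
1 1 0 0

After press 2 at (2,0):
1 0 1 0
0 0 1 1
1 1 1 0
0 1 0 0

After press 3 at (2,0):
1 0 1 0
1 0 1 1
0 0 1 0
1 1 0 0

After press 4 at (1,2):
1 0 0 0
1 1 0 0
0 0 0 0
1 1 0 0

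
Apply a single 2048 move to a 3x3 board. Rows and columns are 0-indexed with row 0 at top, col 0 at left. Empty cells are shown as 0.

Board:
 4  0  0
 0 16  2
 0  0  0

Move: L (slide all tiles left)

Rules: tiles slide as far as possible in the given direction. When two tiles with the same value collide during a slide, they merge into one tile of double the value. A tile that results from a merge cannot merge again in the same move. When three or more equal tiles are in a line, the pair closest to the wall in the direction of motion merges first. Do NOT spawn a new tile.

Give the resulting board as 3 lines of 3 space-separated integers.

Answer:  4  0  0
16  2  0
 0  0  0

Derivation:
Slide left:
row 0: [4, 0, 0] -> [4, 0, 0]
row 1: [0, 16, 2] -> [16, 2, 0]
row 2: [0, 0, 0] -> [0, 0, 0]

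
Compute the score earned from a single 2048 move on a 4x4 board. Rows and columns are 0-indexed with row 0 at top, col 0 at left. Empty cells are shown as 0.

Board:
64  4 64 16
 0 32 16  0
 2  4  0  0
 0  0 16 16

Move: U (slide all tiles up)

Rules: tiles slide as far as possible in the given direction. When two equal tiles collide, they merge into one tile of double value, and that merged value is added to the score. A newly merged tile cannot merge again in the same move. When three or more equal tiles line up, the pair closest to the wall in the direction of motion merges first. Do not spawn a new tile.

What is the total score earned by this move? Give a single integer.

Answer: 64

Derivation:
Slide up:
col 0: [64, 0, 2, 0] -> [64, 2, 0, 0]  score +0 (running 0)
col 1: [4, 32, 4, 0] -> [4, 32, 4, 0]  score +0 (running 0)
col 2: [64, 16, 0, 16] -> [64, 32, 0, 0]  score +32 (running 32)
col 3: [16, 0, 0, 16] -> [32, 0, 0, 0]  score +32 (running 64)
Board after move:
64  4 64 32
 2 32 32  0
 0  4  0  0
 0  0  0  0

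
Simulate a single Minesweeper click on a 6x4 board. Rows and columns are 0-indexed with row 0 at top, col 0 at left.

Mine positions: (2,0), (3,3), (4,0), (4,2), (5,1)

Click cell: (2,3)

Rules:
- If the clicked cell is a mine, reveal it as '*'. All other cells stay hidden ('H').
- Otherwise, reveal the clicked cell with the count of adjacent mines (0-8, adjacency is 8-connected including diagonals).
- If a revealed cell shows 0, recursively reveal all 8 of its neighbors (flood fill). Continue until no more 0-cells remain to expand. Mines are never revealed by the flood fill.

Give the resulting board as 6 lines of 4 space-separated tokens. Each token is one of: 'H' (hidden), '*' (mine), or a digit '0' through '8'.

H H H H
H H H H
H H H 1
H H H H
H H H H
H H H H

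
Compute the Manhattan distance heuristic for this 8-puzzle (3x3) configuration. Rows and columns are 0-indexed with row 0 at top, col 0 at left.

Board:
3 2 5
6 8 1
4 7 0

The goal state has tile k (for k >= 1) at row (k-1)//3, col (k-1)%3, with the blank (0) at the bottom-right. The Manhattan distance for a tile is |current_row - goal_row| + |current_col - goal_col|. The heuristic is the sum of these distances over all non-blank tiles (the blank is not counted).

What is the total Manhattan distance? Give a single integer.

Tile 3: at (0,0), goal (0,2), distance |0-0|+|0-2| = 2
Tile 2: at (0,1), goal (0,1), distance |0-0|+|1-1| = 0
Tile 5: at (0,2), goal (1,1), distance |0-1|+|2-1| = 2
Tile 6: at (1,0), goal (1,2), distance |1-1|+|0-2| = 2
Tile 8: at (1,1), goal (2,1), distance |1-2|+|1-1| = 1
Tile 1: at (1,2), goal (0,0), distance |1-0|+|2-0| = 3
Tile 4: at (2,0), goal (1,0), distance |2-1|+|0-0| = 1
Tile 7: at (2,1), goal (2,0), distance |2-2|+|1-0| = 1
Sum: 2 + 0 + 2 + 2 + 1 + 3 + 1 + 1 = 12

Answer: 12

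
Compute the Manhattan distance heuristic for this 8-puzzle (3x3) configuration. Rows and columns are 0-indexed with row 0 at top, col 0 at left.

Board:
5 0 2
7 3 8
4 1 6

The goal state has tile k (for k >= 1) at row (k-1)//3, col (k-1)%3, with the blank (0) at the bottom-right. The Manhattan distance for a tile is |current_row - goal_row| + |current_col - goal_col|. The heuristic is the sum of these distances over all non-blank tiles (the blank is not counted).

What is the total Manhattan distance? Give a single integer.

Answer: 13

Derivation:
Tile 5: at (0,0), goal (1,1), distance |0-1|+|0-1| = 2
Tile 2: at (0,2), goal (0,1), distance |0-0|+|2-1| = 1
Tile 7: at (1,0), goal (2,0), distance |1-2|+|0-0| = 1
Tile 3: at (1,1), goal (0,2), distance |1-0|+|1-2| = 2
Tile 8: at (1,2), goal (2,1), distance |1-2|+|2-1| = 2
Tile 4: at (2,0), goal (1,0), distance |2-1|+|0-0| = 1
Tile 1: at (2,1), goal (0,0), distance |2-0|+|1-0| = 3
Tile 6: at (2,2), goal (1,2), distance |2-1|+|2-2| = 1
Sum: 2 + 1 + 1 + 2 + 2 + 1 + 3 + 1 = 13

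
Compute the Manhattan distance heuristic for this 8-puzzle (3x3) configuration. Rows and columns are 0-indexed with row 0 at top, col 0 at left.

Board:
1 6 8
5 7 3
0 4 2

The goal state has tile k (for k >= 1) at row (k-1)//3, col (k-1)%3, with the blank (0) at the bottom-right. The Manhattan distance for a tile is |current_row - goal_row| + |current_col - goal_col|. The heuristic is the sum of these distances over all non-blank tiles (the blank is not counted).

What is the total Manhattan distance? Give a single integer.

Tile 1: at (0,0), goal (0,0), distance |0-0|+|0-0| = 0
Tile 6: at (0,1), goal (1,2), distance |0-1|+|1-2| = 2
Tile 8: at (0,2), goal (2,1), distance |0-2|+|2-1| = 3
Tile 5: at (1,0), goal (1,1), distance |1-1|+|0-1| = 1
Tile 7: at (1,1), goal (2,0), distance |1-2|+|1-0| = 2
Tile 3: at (1,2), goal (0,2), distance |1-0|+|2-2| = 1
Tile 4: at (2,1), goal (1,0), distance |2-1|+|1-0| = 2
Tile 2: at (2,2), goal (0,1), distance |2-0|+|2-1| = 3
Sum: 0 + 2 + 3 + 1 + 2 + 1 + 2 + 3 = 14

Answer: 14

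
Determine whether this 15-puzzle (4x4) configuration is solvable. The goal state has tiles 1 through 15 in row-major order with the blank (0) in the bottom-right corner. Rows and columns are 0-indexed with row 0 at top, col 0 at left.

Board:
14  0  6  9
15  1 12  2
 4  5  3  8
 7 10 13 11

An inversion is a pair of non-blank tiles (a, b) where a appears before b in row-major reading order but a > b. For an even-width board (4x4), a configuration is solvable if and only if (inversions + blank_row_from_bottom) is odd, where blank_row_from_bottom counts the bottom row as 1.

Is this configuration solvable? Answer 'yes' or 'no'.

Answer: no

Derivation:
Inversions: 48
Blank is in row 0 (0-indexed from top), which is row 4 counting from the bottom (bottom = 1).
48 + 4 = 52, which is even, so the puzzle is not solvable.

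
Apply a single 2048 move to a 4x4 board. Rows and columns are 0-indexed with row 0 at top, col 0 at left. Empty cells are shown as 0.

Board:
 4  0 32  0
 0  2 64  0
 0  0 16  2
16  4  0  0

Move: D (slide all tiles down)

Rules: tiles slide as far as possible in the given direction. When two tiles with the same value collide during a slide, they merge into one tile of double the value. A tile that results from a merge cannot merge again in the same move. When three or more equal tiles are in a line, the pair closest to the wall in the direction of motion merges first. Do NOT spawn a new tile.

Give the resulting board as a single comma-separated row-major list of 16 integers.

Answer: 0, 0, 0, 0, 0, 0, 32, 0, 4, 2, 64, 0, 16, 4, 16, 2

Derivation:
Slide down:
col 0: [4, 0, 0, 16] -> [0, 0, 4, 16]
col 1: [0, 2, 0, 4] -> [0, 0, 2, 4]
col 2: [32, 64, 16, 0] -> [0, 32, 64, 16]
col 3: [0, 0, 2, 0] -> [0, 0, 0, 2]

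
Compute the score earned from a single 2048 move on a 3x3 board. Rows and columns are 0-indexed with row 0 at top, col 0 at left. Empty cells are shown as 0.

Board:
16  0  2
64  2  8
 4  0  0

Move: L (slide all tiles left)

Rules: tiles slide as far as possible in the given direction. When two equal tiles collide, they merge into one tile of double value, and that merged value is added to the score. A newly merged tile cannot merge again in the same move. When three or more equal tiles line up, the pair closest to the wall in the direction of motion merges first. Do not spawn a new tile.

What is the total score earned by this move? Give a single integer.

Slide left:
row 0: [16, 0, 2] -> [16, 2, 0]  score +0 (running 0)
row 1: [64, 2, 8] -> [64, 2, 8]  score +0 (running 0)
row 2: [4, 0, 0] -> [4, 0, 0]  score +0 (running 0)
Board after move:
16  2  0
64  2  8
 4  0  0

Answer: 0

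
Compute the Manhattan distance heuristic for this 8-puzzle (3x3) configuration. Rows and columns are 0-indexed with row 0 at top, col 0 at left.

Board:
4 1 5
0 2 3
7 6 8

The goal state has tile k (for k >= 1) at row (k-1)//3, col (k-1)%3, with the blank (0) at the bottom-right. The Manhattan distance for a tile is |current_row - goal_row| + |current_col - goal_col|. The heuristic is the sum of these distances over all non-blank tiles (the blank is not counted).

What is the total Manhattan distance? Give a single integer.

Answer: 9

Derivation:
Tile 4: (0,0)->(1,0) = 1
Tile 1: (0,1)->(0,0) = 1
Tile 5: (0,2)->(1,1) = 2
Tile 2: (1,1)->(0,1) = 1
Tile 3: (1,2)->(0,2) = 1
Tile 7: (2,0)->(2,0) = 0
Tile 6: (2,1)->(1,2) = 2
Tile 8: (2,2)->(2,1) = 1
Sum: 1 + 1 + 2 + 1 + 1 + 0 + 2 + 1 = 9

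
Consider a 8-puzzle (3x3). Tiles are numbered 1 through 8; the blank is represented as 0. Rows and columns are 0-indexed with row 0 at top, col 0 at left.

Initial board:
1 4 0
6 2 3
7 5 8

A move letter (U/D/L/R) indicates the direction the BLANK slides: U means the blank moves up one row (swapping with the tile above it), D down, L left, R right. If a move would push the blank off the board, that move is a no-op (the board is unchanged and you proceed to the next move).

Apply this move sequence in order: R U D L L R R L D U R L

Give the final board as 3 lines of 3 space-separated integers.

Answer: 1 4 3
6 0 2
7 5 8

Derivation:
After move 1 (R):
1 4 0
6 2 3
7 5 8

After move 2 (U):
1 4 0
6 2 3
7 5 8

After move 3 (D):
1 4 3
6 2 0
7 5 8

After move 4 (L):
1 4 3
6 0 2
7 5 8

After move 5 (L):
1 4 3
0 6 2
7 5 8

After move 6 (R):
1 4 3
6 0 2
7 5 8

After move 7 (R):
1 4 3
6 2 0
7 5 8

After move 8 (L):
1 4 3
6 0 2
7 5 8

After move 9 (D):
1 4 3
6 5 2
7 0 8

After move 10 (U):
1 4 3
6 0 2
7 5 8

After move 11 (R):
1 4 3
6 2 0
7 5 8

After move 12 (L):
1 4 3
6 0 2
7 5 8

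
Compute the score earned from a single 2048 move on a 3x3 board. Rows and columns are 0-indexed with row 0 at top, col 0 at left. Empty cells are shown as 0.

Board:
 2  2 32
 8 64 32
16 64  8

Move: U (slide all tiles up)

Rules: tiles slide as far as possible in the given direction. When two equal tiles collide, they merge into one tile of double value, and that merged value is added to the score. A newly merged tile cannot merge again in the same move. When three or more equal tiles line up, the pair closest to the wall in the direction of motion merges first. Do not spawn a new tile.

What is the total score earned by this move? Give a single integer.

Answer: 192

Derivation:
Slide up:
col 0: [2, 8, 16] -> [2, 8, 16]  score +0 (running 0)
col 1: [2, 64, 64] -> [2, 128, 0]  score +128 (running 128)
col 2: [32, 32, 8] -> [64, 8, 0]  score +64 (running 192)
Board after move:
  2   2  64
  8 128   8
 16   0   0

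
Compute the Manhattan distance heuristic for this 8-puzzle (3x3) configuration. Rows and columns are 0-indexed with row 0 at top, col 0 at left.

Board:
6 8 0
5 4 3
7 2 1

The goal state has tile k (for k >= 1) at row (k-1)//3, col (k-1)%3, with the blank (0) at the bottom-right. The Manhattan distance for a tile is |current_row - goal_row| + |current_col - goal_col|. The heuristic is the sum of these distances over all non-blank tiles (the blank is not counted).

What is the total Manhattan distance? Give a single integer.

Answer: 14

Derivation:
Tile 6: (0,0)->(1,2) = 3
Tile 8: (0,1)->(2,1) = 2
Tile 5: (1,0)->(1,1) = 1
Tile 4: (1,1)->(1,0) = 1
Tile 3: (1,2)->(0,2) = 1
Tile 7: (2,0)->(2,0) = 0
Tile 2: (2,1)->(0,1) = 2
Tile 1: (2,2)->(0,0) = 4
Sum: 3 + 2 + 1 + 1 + 1 + 0 + 2 + 4 = 14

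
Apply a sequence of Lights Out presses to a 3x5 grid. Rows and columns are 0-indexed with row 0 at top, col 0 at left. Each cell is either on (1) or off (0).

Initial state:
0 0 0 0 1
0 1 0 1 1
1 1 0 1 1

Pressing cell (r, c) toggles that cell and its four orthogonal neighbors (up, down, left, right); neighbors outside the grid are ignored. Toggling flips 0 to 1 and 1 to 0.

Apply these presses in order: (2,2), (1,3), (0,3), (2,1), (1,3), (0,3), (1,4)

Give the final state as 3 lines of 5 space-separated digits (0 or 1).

Answer: 0 0 0 0 0
0 0 1 0 0
0 1 0 0 0

Derivation:
After press 1 at (2,2):
0 0 0 0 1
0 1 1 1 1
1 0 1 0 1

After press 2 at (1,3):
0 0 0 1 1
0 1 0 0 0
1 0 1 1 1

After press 3 at (0,3):
0 0 1 0 0
0 1 0 1 0
1 0 1 1 1

After press 4 at (2,1):
0 0 1 0 0
0 0 0 1 0
0 1 0 1 1

After press 5 at (1,3):
0 0 1 1 0
0 0 1 0 1
0 1 0 0 1

After press 6 at (0,3):
0 0 0 0 1
0 0 1 1 1
0 1 0 0 1

After press 7 at (1,4):
0 0 0 0 0
0 0 1 0 0
0 1 0 0 0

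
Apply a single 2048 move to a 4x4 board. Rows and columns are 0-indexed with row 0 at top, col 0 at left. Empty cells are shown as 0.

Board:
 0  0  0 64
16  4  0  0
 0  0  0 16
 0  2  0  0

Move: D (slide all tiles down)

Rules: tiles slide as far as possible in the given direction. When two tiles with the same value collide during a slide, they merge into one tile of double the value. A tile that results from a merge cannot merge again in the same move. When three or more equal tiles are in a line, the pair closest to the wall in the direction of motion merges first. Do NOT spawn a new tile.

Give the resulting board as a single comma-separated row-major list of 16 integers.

Slide down:
col 0: [0, 16, 0, 0] -> [0, 0, 0, 16]
col 1: [0, 4, 0, 2] -> [0, 0, 4, 2]
col 2: [0, 0, 0, 0] -> [0, 0, 0, 0]
col 3: [64, 0, 16, 0] -> [0, 0, 64, 16]

Answer: 0, 0, 0, 0, 0, 0, 0, 0, 0, 4, 0, 64, 16, 2, 0, 16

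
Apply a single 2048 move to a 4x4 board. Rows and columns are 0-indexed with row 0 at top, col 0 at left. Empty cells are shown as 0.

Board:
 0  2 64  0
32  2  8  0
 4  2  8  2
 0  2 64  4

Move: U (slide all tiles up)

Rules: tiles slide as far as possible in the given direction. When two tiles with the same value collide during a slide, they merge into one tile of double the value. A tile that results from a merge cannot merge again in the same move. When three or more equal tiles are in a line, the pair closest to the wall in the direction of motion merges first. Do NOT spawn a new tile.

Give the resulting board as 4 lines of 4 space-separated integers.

Slide up:
col 0: [0, 32, 4, 0] -> [32, 4, 0, 0]
col 1: [2, 2, 2, 2] -> [4, 4, 0, 0]
col 2: [64, 8, 8, 64] -> [64, 16, 64, 0]
col 3: [0, 0, 2, 4] -> [2, 4, 0, 0]

Answer: 32  4 64  2
 4  4 16  4
 0  0 64  0
 0  0  0  0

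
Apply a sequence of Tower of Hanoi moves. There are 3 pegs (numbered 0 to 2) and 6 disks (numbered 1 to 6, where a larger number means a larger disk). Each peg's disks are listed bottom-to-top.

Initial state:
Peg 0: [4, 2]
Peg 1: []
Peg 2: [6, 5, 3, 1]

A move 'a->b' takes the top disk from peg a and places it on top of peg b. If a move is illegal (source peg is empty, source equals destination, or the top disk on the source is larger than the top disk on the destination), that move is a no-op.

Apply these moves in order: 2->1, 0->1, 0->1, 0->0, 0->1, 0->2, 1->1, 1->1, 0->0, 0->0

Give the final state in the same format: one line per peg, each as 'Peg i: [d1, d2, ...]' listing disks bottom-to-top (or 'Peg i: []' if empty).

Answer: Peg 0: [4]
Peg 1: [1]
Peg 2: [6, 5, 3, 2]

Derivation:
After move 1 (2->1):
Peg 0: [4, 2]
Peg 1: [1]
Peg 2: [6, 5, 3]

After move 2 (0->1):
Peg 0: [4, 2]
Peg 1: [1]
Peg 2: [6, 5, 3]

After move 3 (0->1):
Peg 0: [4, 2]
Peg 1: [1]
Peg 2: [6, 5, 3]

After move 4 (0->0):
Peg 0: [4, 2]
Peg 1: [1]
Peg 2: [6, 5, 3]

After move 5 (0->1):
Peg 0: [4, 2]
Peg 1: [1]
Peg 2: [6, 5, 3]

After move 6 (0->2):
Peg 0: [4]
Peg 1: [1]
Peg 2: [6, 5, 3, 2]

After move 7 (1->1):
Peg 0: [4]
Peg 1: [1]
Peg 2: [6, 5, 3, 2]

After move 8 (1->1):
Peg 0: [4]
Peg 1: [1]
Peg 2: [6, 5, 3, 2]

After move 9 (0->0):
Peg 0: [4]
Peg 1: [1]
Peg 2: [6, 5, 3, 2]

After move 10 (0->0):
Peg 0: [4]
Peg 1: [1]
Peg 2: [6, 5, 3, 2]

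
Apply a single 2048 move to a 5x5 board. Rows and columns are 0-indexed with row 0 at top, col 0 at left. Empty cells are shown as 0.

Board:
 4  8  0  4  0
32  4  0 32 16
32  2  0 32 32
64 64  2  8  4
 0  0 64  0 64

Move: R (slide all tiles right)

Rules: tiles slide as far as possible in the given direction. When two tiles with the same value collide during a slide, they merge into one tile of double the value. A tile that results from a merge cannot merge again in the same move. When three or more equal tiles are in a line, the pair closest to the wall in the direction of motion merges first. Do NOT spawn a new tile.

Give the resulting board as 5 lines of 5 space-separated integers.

Answer:   0   0   4   8   4
  0  32   4  32  16
  0   0  32   2  64
  0 128   2   8   4
  0   0   0   0 128

Derivation:
Slide right:
row 0: [4, 8, 0, 4, 0] -> [0, 0, 4, 8, 4]
row 1: [32, 4, 0, 32, 16] -> [0, 32, 4, 32, 16]
row 2: [32, 2, 0, 32, 32] -> [0, 0, 32, 2, 64]
row 3: [64, 64, 2, 8, 4] -> [0, 128, 2, 8, 4]
row 4: [0, 0, 64, 0, 64] -> [0, 0, 0, 0, 128]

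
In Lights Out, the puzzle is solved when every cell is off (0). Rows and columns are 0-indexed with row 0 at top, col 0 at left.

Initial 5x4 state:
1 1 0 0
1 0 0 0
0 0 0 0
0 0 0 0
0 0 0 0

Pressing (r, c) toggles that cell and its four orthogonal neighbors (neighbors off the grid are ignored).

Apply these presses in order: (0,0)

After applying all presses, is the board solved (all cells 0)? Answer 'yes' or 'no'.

Answer: yes

Derivation:
After press 1 at (0,0):
0 0 0 0
0 0 0 0
0 0 0 0
0 0 0 0
0 0 0 0

Lights still on: 0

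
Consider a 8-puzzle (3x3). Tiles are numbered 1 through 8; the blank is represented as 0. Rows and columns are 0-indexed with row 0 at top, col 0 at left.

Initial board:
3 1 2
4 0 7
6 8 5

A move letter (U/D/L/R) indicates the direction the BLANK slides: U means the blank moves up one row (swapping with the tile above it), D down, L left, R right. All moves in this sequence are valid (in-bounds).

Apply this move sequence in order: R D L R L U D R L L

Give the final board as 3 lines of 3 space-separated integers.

After move 1 (R):
3 1 2
4 7 0
6 8 5

After move 2 (D):
3 1 2
4 7 5
6 8 0

After move 3 (L):
3 1 2
4 7 5
6 0 8

After move 4 (R):
3 1 2
4 7 5
6 8 0

After move 5 (L):
3 1 2
4 7 5
6 0 8

After move 6 (U):
3 1 2
4 0 5
6 7 8

After move 7 (D):
3 1 2
4 7 5
6 0 8

After move 8 (R):
3 1 2
4 7 5
6 8 0

After move 9 (L):
3 1 2
4 7 5
6 0 8

After move 10 (L):
3 1 2
4 7 5
0 6 8

Answer: 3 1 2
4 7 5
0 6 8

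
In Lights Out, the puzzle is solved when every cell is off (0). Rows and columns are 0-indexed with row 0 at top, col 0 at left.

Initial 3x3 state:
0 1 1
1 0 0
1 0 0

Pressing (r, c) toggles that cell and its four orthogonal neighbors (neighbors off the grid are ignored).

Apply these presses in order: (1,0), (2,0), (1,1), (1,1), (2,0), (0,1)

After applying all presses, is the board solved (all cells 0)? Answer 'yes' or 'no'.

After press 1 at (1,0):
1 1 1
0 1 0
0 0 0

After press 2 at (2,0):
1 1 1
1 1 0
1 1 0

After press 3 at (1,1):
1 0 1
0 0 1
1 0 0

After press 4 at (1,1):
1 1 1
1 1 0
1 1 0

After press 5 at (2,0):
1 1 1
0 1 0
0 0 0

After press 6 at (0,1):
0 0 0
0 0 0
0 0 0

Lights still on: 0

Answer: yes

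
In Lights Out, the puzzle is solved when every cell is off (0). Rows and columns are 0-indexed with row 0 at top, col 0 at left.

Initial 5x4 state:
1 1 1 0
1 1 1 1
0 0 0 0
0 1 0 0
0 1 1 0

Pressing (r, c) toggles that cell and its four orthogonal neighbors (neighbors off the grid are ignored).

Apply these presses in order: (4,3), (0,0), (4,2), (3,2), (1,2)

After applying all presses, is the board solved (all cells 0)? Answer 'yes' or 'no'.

After press 1 at (4,3):
1 1 1 0
1 1 1 1
0 0 0 0
0 1 0 1
0 1 0 1

After press 2 at (0,0):
0 0 1 0
0 1 1 1
0 0 0 0
0 1 0 1
0 1 0 1

After press 3 at (4,2):
0 0 1 0
0 1 1 1
0 0 0 0
0 1 1 1
0 0 1 0

After press 4 at (3,2):
0 0 1 0
0 1 1 1
0 0 1 0
0 0 0 0
0 0 0 0

After press 5 at (1,2):
0 0 0 0
0 0 0 0
0 0 0 0
0 0 0 0
0 0 0 0

Lights still on: 0

Answer: yes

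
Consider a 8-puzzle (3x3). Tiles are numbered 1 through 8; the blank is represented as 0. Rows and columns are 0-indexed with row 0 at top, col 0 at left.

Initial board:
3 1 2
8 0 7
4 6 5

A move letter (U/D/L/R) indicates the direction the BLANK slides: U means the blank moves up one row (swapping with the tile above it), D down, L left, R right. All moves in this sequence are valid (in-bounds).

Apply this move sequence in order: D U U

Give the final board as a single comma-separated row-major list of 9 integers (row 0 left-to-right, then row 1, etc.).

Answer: 3, 0, 2, 8, 1, 7, 4, 6, 5

Derivation:
After move 1 (D):
3 1 2
8 6 7
4 0 5

After move 2 (U):
3 1 2
8 0 7
4 6 5

After move 3 (U):
3 0 2
8 1 7
4 6 5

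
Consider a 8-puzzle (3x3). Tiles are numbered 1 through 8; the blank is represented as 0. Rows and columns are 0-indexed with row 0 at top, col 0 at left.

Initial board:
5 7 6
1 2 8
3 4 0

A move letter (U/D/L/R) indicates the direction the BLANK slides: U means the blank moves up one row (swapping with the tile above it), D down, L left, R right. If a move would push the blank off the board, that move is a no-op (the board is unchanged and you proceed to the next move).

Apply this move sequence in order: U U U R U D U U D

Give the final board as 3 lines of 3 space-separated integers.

Answer: 5 7 6
1 2 0
3 4 8

Derivation:
After move 1 (U):
5 7 6
1 2 0
3 4 8

After move 2 (U):
5 7 0
1 2 6
3 4 8

After move 3 (U):
5 7 0
1 2 6
3 4 8

After move 4 (R):
5 7 0
1 2 6
3 4 8

After move 5 (U):
5 7 0
1 2 6
3 4 8

After move 6 (D):
5 7 6
1 2 0
3 4 8

After move 7 (U):
5 7 0
1 2 6
3 4 8

After move 8 (U):
5 7 0
1 2 6
3 4 8

After move 9 (D):
5 7 6
1 2 0
3 4 8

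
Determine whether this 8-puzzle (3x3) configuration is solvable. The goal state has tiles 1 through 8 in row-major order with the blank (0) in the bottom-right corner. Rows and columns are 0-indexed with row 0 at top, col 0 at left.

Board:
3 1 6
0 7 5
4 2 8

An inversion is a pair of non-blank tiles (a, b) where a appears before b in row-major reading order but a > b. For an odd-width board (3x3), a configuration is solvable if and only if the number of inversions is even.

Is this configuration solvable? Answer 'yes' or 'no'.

Answer: no

Derivation:
Inversions (pairs i<j in row-major order where tile[i] > tile[j] > 0): 11
11 is odd, so the puzzle is not solvable.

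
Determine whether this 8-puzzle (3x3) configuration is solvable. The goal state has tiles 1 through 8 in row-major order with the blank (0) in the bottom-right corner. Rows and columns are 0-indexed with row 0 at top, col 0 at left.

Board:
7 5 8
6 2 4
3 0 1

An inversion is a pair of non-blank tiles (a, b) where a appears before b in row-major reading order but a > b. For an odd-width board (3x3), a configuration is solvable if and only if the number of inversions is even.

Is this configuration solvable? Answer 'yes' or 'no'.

Inversions (pairs i<j in row-major order where tile[i] > tile[j] > 0): 23
23 is odd, so the puzzle is not solvable.

Answer: no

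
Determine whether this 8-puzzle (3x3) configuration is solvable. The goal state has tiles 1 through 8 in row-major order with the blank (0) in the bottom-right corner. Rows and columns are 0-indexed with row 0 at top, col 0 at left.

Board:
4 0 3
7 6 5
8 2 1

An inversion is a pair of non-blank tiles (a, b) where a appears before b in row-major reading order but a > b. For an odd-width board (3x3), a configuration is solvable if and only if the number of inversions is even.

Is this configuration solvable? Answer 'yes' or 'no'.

Answer: no

Derivation:
Inversions (pairs i<j in row-major order where tile[i] > tile[j] > 0): 17
17 is odd, so the puzzle is not solvable.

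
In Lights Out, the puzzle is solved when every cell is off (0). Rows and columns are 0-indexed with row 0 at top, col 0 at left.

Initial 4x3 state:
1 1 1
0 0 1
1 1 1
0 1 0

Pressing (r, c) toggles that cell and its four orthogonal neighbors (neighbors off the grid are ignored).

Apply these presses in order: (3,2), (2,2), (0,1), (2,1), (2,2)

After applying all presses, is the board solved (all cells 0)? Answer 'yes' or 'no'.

After press 1 at (3,2):
1 1 1
0 0 1
1 1 0
0 0 1

After press 2 at (2,2):
1 1 1
0 0 0
1 0 1
0 0 0

After press 3 at (0,1):
0 0 0
0 1 0
1 0 1
0 0 0

After press 4 at (2,1):
0 0 0
0 0 0
0 1 0
0 1 0

After press 5 at (2,2):
0 0 0
0 0 1
0 0 1
0 1 1

Lights still on: 4

Answer: no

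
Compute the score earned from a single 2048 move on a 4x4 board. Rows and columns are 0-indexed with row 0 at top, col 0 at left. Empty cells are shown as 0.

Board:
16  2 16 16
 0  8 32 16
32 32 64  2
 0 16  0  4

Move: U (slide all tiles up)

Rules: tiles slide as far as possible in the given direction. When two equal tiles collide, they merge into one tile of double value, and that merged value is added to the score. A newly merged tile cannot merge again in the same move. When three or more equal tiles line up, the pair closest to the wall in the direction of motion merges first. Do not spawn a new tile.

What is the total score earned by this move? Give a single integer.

Slide up:
col 0: [16, 0, 32, 0] -> [16, 32, 0, 0]  score +0 (running 0)
col 1: [2, 8, 32, 16] -> [2, 8, 32, 16]  score +0 (running 0)
col 2: [16, 32, 64, 0] -> [16, 32, 64, 0]  score +0 (running 0)
col 3: [16, 16, 2, 4] -> [32, 2, 4, 0]  score +32 (running 32)
Board after move:
16  2 16 32
32  8 32  2
 0 32 64  4
 0 16  0  0

Answer: 32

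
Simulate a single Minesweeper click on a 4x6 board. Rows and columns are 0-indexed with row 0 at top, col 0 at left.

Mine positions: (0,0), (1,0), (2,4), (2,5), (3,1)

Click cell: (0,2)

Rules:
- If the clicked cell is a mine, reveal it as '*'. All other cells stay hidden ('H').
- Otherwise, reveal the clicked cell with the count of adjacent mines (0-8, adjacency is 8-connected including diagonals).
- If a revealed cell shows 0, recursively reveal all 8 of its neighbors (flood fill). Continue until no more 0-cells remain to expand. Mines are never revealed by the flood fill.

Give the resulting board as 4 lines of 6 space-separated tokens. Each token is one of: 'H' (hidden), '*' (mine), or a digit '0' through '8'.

H 2 0 0 0 0
H 2 0 1 2 2
H 2 1 1 H H
H H H H H H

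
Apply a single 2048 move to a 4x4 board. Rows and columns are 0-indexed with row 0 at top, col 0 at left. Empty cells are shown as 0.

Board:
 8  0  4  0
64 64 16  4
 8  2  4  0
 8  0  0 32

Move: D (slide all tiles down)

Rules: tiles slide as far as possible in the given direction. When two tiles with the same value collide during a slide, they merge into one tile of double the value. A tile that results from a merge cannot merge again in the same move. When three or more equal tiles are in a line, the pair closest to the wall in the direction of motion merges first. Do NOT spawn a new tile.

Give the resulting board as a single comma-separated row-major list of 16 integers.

Slide down:
col 0: [8, 64, 8, 8] -> [0, 8, 64, 16]
col 1: [0, 64, 2, 0] -> [0, 0, 64, 2]
col 2: [4, 16, 4, 0] -> [0, 4, 16, 4]
col 3: [0, 4, 0, 32] -> [0, 0, 4, 32]

Answer: 0, 0, 0, 0, 8, 0, 4, 0, 64, 64, 16, 4, 16, 2, 4, 32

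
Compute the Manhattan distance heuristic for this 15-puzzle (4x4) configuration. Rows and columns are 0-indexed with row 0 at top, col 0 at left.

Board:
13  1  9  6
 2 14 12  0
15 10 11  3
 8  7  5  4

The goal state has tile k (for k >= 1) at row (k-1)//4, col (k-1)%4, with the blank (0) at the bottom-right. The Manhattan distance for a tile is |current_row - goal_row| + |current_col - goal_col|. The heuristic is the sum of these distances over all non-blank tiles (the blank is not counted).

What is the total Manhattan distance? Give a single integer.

Tile 13: (0,0)->(3,0) = 3
Tile 1: (0,1)->(0,0) = 1
Tile 9: (0,2)->(2,0) = 4
Tile 6: (0,3)->(1,1) = 3
Tile 2: (1,0)->(0,1) = 2
Tile 14: (1,1)->(3,1) = 2
Tile 12: (1,2)->(2,3) = 2
Tile 15: (2,0)->(3,2) = 3
Tile 10: (2,1)->(2,1) = 0
Tile 11: (2,2)->(2,2) = 0
Tile 3: (2,3)->(0,2) = 3
Tile 8: (3,0)->(1,3) = 5
Tile 7: (3,1)->(1,2) = 3
Tile 5: (3,2)->(1,0) = 4
Tile 4: (3,3)->(0,3) = 3
Sum: 3 + 1 + 4 + 3 + 2 + 2 + 2 + 3 + 0 + 0 + 3 + 5 + 3 + 4 + 3 = 38

Answer: 38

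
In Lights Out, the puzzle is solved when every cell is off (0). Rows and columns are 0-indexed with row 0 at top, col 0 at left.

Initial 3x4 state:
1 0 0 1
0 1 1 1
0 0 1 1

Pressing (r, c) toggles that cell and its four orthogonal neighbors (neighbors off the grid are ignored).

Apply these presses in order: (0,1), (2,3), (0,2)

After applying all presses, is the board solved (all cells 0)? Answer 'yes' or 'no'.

Answer: yes

Derivation:
After press 1 at (0,1):
0 1 1 1
0 0 1 1
0 0 1 1

After press 2 at (2,3):
0 1 1 1
0 0 1 0
0 0 0 0

After press 3 at (0,2):
0 0 0 0
0 0 0 0
0 0 0 0

Lights still on: 0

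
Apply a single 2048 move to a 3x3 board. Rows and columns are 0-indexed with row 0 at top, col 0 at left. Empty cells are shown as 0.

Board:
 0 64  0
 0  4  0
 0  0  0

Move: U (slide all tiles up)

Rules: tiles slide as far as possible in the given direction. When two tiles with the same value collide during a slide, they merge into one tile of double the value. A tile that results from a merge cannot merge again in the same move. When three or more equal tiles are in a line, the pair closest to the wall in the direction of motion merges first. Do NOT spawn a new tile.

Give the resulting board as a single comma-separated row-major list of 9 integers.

Answer: 0, 64, 0, 0, 4, 0, 0, 0, 0

Derivation:
Slide up:
col 0: [0, 0, 0] -> [0, 0, 0]
col 1: [64, 4, 0] -> [64, 4, 0]
col 2: [0, 0, 0] -> [0, 0, 0]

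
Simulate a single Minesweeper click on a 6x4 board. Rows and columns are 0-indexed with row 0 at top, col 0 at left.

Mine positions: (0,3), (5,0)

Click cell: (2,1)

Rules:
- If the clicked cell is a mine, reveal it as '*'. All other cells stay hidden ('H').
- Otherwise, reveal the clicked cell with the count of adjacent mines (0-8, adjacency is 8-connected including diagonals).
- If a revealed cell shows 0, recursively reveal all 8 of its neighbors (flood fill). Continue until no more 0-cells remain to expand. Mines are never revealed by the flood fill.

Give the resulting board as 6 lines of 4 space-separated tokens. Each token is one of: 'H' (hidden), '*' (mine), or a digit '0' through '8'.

0 0 1 H
0 0 1 1
0 0 0 0
0 0 0 0
1 1 0 0
H 1 0 0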